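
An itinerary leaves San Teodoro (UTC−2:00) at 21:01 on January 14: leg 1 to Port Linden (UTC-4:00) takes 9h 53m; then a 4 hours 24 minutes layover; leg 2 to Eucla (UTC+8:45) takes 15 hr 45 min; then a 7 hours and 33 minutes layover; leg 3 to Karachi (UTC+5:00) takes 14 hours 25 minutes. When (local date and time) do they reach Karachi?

08:01 on Jan 17

Convert departure to UTC: 21:01 + 2:00 = 23:01 UTC on Jan 14.
Add 9 hours and 53 minutes leg 1 → 08:54 UTC (Jan 15).
Add 4 hours and 24 minutes layover in Port Linden → 13:18 UTC.
Add 15 hours and 45 minutes leg 2 → 05:03 UTC (Jan 16).
Add 7 hours 33 minutes layover in Eucla → 12:36 UTC.
Add 14 hours 25 minutes leg 3 → 03:01 UTC (Jan 17).
Karachi is UTC+5:00, so local arrival = 03:01 + 5:00 = 08:01 on Jan 17.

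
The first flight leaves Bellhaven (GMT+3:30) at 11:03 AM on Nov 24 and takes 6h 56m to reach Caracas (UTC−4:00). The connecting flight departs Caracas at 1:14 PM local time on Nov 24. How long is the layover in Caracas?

Convert departure to UTC: 11:03 AM − 3:30 = 7:33 AM UTC on Nov 24.
Add 6 hours 56 minutes flight time → 2:29 PM UTC.
Caracas is UTC−4:00, so local arrival = 2:29 PM − 4:00 = 10:29 AM on Nov 24.
Layover = 1:14 PM − 10:29 AM = 2 hours 45 minutes.

2 hours 45 minutes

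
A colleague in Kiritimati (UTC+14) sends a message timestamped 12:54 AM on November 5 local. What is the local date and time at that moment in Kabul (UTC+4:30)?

3:24 PM on November 4

In UTC: 12:54 AM − 14:00 = 10:54 AM on Nov 4.
Kabul is UTC+4:30: 10:54 AM + 4:30 = 3:24 PM on Nov 4.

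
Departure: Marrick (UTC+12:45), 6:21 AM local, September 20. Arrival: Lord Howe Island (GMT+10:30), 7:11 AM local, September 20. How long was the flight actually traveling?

3 hours 5 minutes

Lord Howe Island is 2:15 behind Marrick.
Clock-face elapsed time (ignoring zones) is 50 minutes.
Actual elapsed = 50 minutes + 2:15 = 3 hours 5 minutes.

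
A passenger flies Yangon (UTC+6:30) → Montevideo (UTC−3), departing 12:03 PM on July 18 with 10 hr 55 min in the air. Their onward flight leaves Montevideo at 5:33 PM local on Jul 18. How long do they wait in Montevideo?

4 hours 5 minutes

Convert departure to UTC: 12:03 PM − 6:30 = 5:33 AM UTC on Jul 18.
Add 10 hours and 55 minutes flight time → 4:28 PM UTC.
Montevideo is UTC−3:00, so local arrival = 4:28 PM − 3:00 = 1:28 PM on Jul 18.
Layover = 5:33 PM − 1:28 PM = 4 hours 5 minutes.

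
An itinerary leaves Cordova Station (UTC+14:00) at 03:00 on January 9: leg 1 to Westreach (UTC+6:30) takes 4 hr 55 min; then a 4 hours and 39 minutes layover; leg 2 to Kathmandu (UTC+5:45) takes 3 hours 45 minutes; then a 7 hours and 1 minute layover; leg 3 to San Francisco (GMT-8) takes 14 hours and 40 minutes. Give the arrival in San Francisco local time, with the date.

16:00 on Jan 9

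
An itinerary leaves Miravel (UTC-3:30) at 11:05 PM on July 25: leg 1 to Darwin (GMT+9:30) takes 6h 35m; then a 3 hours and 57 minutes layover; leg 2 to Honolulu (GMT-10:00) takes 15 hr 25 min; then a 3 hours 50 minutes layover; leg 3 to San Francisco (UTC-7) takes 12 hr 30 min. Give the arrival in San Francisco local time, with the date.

1:52 PM on July 27

Convert departure to UTC: 11:05 PM + 3:30 = 2:35 AM UTC on Jul 26.
Add 6 hours 35 minutes leg 1 → 9:10 AM UTC.
Add 3 hours and 57 minutes layover in Darwin → 1:07 PM UTC.
Add 15 hours and 25 minutes leg 2 → 4:32 AM UTC (Jul 27).
Add 3 hours 50 minutes layover in Honolulu → 8:22 AM UTC.
Add 12 hours 30 minutes leg 3 → 8:52 PM UTC.
San Francisco is UTC−7:00, so local arrival = 8:52 PM − 7:00 = 1:52 PM on Jul 27.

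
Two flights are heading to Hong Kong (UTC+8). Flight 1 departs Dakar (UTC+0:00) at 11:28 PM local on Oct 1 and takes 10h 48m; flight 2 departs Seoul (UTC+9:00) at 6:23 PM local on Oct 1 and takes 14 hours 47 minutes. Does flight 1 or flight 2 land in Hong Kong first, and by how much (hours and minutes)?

the second, by 10 hours 6 minutes

Flight 1 departs at 11:28 PM UTC (Oct 1).
+10 hours 48 minutes → arrive 10:16 AM UTC on Oct 2.
Flight 2 in UTC: 6:23 PM − 9:00 = 9:23 AM on Oct 1.
+14 hours 47 minutes → arrive 12:10 AM UTC on Oct 2.
Flight 2 lands earlier by 10 hours 6 minutes.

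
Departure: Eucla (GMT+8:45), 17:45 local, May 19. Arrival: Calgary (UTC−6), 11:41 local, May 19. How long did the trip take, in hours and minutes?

Departure in UTC: 17:45 − 8:45 = 09:00 on May 19.
Arrival in UTC: 11:41 + 6:00 = 17:41 on May 19.
Elapsed = 17:41 − 09:00 = 8 hours 41 minutes.

8 hours 41 minutes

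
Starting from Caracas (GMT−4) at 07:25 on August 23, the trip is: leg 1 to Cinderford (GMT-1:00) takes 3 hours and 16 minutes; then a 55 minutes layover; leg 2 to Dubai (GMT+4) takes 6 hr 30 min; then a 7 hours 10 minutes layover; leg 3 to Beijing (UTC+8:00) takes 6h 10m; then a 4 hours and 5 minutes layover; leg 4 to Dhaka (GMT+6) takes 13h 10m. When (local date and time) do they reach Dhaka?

10:41 on August 25

Convert departure to UTC: 07:25 + 4:00 = 11:25 UTC on Aug 23.
Add 3 hours 16 minutes leg 1 → 14:41 UTC.
Add 55 minutes layover in Cinderford → 15:36 UTC.
Add 6 hours and 30 minutes leg 2 → 22:06 UTC.
Add 7 hours 10 minutes layover in Dubai → 05:16 UTC (Aug 24).
Add 6 hours 10 minutes leg 3 → 11:26 UTC.
Add 4 hours and 5 minutes layover in Beijing → 15:31 UTC.
Add 13 hours 10 minutes leg 4 → 04:41 UTC (Aug 25).
Dhaka is UTC+6:00, so local arrival = 04:41 + 6:00 = 10:41 on Aug 25.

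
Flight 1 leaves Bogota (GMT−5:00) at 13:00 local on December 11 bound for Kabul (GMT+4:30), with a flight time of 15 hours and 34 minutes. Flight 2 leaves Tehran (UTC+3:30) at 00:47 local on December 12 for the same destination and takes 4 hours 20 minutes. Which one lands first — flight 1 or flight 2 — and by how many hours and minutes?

Flight 1 in UTC: 13:00 + 5:00 = 18:00 on Dec 11.
+15 hours 34 minutes → arrive 09:34 UTC on Dec 12.
Flight 2 in UTC: 00:47 − 3:30 = 21:17 on Dec 11.
+4 hours and 20 minutes → arrive 01:37 UTC on Dec 12.
Flight 2 lands earlier by 7 hours 57 minutes.

the second, by 7 hours 57 minutes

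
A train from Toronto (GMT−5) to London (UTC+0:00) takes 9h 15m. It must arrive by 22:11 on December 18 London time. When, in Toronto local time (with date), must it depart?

07:56 on December 18

Target arrival is already UTC: 22:11 on Dec 18.
Subtract 9 hours 15 minutes → departure 12:56 UTC on Dec 18.
Toronto is UTC−5:00: 12:56 − 5:00 = 07:56 on Dec 18.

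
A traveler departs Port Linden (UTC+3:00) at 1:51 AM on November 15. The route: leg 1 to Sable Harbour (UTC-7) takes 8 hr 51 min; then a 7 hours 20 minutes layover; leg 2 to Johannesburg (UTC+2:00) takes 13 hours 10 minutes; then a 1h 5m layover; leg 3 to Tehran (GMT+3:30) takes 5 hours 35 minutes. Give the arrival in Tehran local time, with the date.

2:22 PM on November 16

Convert departure to UTC: 1:51 AM − 3:00 = 10:51 PM UTC on Nov 14.
Add 8 hours and 51 minutes leg 1 → 7:42 AM UTC (Nov 15).
Add 7 hours 20 minutes layover in Sable Harbour → 3:02 PM UTC.
Add 13 hours 10 minutes leg 2 → 4:12 AM UTC (Nov 16).
Add 1 hour 5 minutes layover in Johannesburg → 5:17 AM UTC.
Add 5 hours and 35 minutes leg 3 → 10:52 AM UTC.
Tehran is UTC+3:30, so local arrival = 10:52 AM + 3:30 = 2:22 PM on Nov 16.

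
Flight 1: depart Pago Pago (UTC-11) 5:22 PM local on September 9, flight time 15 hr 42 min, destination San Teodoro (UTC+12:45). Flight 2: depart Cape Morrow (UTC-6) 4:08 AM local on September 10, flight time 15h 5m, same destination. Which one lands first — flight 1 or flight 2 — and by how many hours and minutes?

the first, by 5 hours 9 minutes

Flight 1 in UTC: 5:22 PM + 11:00 = 4:22 AM on Sep 10.
+15 hours and 42 minutes → arrive 8:04 PM UTC on Sep 10.
Flight 2 in UTC: 4:08 AM + 6:00 = 10:08 AM on Sep 10.
+15 hours and 5 minutes → arrive 1:13 AM UTC on Sep 11.
Flight 1 lands earlier by 5 hours 9 minutes.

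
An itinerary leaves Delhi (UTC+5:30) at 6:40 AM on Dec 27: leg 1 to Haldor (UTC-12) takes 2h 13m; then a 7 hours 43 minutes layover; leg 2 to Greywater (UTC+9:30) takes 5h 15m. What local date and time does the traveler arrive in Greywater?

Convert departure to UTC: 6:40 AM − 5:30 = 1:10 AM UTC on Dec 27.
Add 2 hours 13 minutes leg 1 → 3:23 AM UTC.
Add 7 hours and 43 minutes layover in Haldor → 11:06 AM UTC.
Add 5 hours 15 minutes leg 2 → 4:21 PM UTC.
Greywater is UTC+9:30, so local arrival = 4:21 PM + 9:30 = 1:51 AM on Dec 28.

1:51 AM on December 28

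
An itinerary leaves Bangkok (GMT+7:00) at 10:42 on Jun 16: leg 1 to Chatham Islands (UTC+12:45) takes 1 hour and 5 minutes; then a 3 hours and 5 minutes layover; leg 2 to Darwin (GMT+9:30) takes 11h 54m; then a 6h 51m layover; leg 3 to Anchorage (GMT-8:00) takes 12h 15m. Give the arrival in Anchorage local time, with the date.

Convert departure to UTC: 10:42 − 7:00 = 03:42 UTC on Jun 16.
Add 1 hour 5 minutes leg 1 → 04:47 UTC.
Add 3 hours 5 minutes layover in Chatham Islands → 07:52 UTC.
Add 11 hours and 54 minutes leg 2 → 19:46 UTC.
Add 6 hours 51 minutes layover in Darwin → 02:37 UTC (Jun 17).
Add 12 hours and 15 minutes leg 3 → 14:52 UTC.
Anchorage is UTC−8:00, so local arrival = 14:52 − 8:00 = 06:52 on Jun 17.

06:52 on June 17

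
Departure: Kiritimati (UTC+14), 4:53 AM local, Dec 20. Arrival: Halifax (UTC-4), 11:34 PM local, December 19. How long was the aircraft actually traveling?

Halifax is 18:00 behind Kiritimati.
Clock-face elapsed time (ignoring zones) is −5 hours 19 minutes.
Actual elapsed = −5 hours 19 minutes + 18:00 = 12 hours 41 minutes.

12 hours 41 minutes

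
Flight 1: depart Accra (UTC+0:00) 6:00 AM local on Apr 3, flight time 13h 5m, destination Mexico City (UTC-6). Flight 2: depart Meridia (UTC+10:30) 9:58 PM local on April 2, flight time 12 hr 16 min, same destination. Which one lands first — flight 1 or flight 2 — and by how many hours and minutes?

the second, by 19 hours 21 minutes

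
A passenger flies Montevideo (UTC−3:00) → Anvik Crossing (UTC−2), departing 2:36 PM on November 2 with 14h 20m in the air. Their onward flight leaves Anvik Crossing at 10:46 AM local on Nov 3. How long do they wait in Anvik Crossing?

4 hours 50 minutes

Convert departure to UTC: 2:36 PM + 3:00 = 5:36 PM UTC on Nov 2.
Add 14 hours 20 minutes flight time → 7:56 AM UTC (Nov 3).
Anvik Crossing is UTC−2:00, so local arrival = 7:56 AM − 2:00 = 5:56 AM on Nov 3.
Layover = 10:46 AM − 5:56 AM = 4 hours 50 minutes.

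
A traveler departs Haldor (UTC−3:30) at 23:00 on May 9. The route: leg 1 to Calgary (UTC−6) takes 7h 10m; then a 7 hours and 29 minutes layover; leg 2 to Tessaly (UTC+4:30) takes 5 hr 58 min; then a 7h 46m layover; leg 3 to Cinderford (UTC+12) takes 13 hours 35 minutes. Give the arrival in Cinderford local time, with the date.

Convert departure to UTC: 23:00 + 3:30 = 02:30 UTC on May 10.
Add 7 hours 10 minutes leg 1 → 09:40 UTC.
Add 7 hours and 29 minutes layover in Calgary → 17:09 UTC.
Add 5 hours and 58 minutes leg 2 → 23:07 UTC.
Add 7 hours and 46 minutes layover in Tessaly → 06:53 UTC (May 11).
Add 13 hours 35 minutes leg 3 → 20:28 UTC.
Cinderford is UTC+12:00, so local arrival = 20:28 + 12:00 = 08:28 on May 12.

08:28 on May 12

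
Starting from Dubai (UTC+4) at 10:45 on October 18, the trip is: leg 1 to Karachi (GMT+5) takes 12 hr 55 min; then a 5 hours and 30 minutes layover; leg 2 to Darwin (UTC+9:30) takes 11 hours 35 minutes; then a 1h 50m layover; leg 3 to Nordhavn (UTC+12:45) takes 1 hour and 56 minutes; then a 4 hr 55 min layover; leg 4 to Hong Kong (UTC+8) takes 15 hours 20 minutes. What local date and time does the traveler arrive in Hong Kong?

20:46 on October 20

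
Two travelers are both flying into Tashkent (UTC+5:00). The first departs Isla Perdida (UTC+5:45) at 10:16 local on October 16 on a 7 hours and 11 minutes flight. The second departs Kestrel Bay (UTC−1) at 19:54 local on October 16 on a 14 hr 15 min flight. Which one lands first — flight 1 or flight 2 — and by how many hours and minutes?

Flight 1 in UTC: 10:16 − 5:45 = 04:31 on Oct 16.
+7 hours and 11 minutes → arrive 11:42 UTC on Oct 16.
Flight 2 in UTC: 19:54 + 1:00 = 20:54 on Oct 16.
+14 hours 15 minutes → arrive 11:09 UTC on Oct 17.
Flight 1 lands earlier by 23 hours 27 minutes.

the first, by 23 hours 27 minutes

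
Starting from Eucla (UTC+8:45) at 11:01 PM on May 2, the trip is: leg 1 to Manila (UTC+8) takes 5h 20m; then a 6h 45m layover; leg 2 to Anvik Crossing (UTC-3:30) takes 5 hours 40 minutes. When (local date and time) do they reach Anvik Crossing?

Convert departure to UTC: 11:01 PM − 8:45 = 2:16 PM UTC on May 2.
Add 5 hours and 20 minutes leg 1 → 7:36 PM UTC.
Add 6 hours 45 minutes layover in Manila → 2:21 AM UTC (May 3).
Add 5 hours and 40 minutes leg 2 → 8:01 AM UTC.
Anvik Crossing is UTC−3:30, so local arrival = 8:01 AM − 3:30 = 4:31 AM on May 3.

4:31 AM on May 3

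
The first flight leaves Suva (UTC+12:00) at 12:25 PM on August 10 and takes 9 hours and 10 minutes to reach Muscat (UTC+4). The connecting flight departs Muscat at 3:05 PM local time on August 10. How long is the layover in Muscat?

1 hour 30 minutes

Convert departure to UTC: 12:25 PM − 12:00 = 12:25 AM UTC on Aug 10.
Add 9 hours 10 minutes flight time → 9:35 AM UTC.
Muscat is UTC+4:00, so local arrival = 9:35 AM + 4:00 = 1:35 PM on Aug 10.
Layover = 3:05 PM − 1:35 PM = 1 hour 30 minutes.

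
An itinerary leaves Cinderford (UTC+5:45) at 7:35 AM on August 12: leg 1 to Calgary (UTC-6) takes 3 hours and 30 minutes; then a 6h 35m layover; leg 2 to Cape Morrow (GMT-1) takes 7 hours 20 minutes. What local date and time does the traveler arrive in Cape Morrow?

Convert departure to UTC: 7:35 AM − 5:45 = 1:50 AM UTC on Aug 12.
Add 3 hours 30 minutes leg 1 → 5:20 AM UTC.
Add 6 hours and 35 minutes layover in Calgary → 11:55 AM UTC.
Add 7 hours and 20 minutes leg 2 → 7:15 PM UTC.
Cape Morrow is UTC−1:00, so local arrival = 7:15 PM − 1:00 = 6:15 PM on Aug 12.

6:15 PM on August 12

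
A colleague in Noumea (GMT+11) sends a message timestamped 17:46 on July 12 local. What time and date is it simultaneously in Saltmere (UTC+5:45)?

Saltmere is 5:15 behind Noumea.
Shift by the zone difference: 17:46 − 5:15 = 12:31 on Jul 12 in Saltmere.

12:31 on Jul 12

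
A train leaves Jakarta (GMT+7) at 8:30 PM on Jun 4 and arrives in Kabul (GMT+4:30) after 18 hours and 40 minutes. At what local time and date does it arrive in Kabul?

12:40 PM on Jun 5

Convert departure to UTC: 8:30 PM − 7:00 = 1:30 PM UTC on Jun 4.
Add 18 hours 40 minutes travel time → 8:10 AM UTC (Jun 5).
Kabul is UTC+4:30, so local arrival = 8:10 AM + 4:30 = 12:40 PM on Jun 5.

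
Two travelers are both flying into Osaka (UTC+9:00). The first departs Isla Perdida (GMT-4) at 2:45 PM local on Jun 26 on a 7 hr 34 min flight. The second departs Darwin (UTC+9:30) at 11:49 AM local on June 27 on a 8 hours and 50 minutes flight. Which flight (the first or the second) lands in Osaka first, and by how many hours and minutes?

Flight 1 in UTC: 2:45 PM + 4:00 = 6:45 PM on Jun 26.
+7 hours 34 minutes → arrive 2:19 AM UTC on Jun 27.
Flight 2 in UTC: 11:49 AM − 9:30 = 2:19 AM on Jun 27.
+8 hours 50 minutes → arrive 11:09 AM UTC on Jun 27.
Flight 1 lands earlier by 8 hours 50 minutes.

the first, by 8 hours 50 minutes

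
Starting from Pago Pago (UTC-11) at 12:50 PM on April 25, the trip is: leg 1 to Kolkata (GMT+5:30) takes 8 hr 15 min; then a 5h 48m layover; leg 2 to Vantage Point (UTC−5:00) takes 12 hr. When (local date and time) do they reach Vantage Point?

Convert departure to UTC: 12:50 PM + 11:00 = 11:50 PM UTC on Apr 25.
Add 8 hours 15 minutes leg 1 → 8:05 AM UTC (Apr 26).
Add 5 hours 48 minutes layover in Kolkata → 1:53 PM UTC.
Add 12 hours leg 2 → 1:53 AM UTC (Apr 27).
Vantage Point is UTC−5:00, so local arrival = 1:53 AM − 5:00 = 8:53 PM on Apr 26.

8:53 PM on April 26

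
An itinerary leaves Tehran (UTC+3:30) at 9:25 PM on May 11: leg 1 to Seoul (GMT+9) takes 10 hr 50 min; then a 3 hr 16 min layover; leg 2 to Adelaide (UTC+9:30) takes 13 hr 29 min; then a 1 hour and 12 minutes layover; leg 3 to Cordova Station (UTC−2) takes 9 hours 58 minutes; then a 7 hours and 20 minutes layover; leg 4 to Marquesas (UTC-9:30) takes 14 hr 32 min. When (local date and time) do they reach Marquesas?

Convert departure to UTC: 9:25 PM − 3:30 = 5:55 PM UTC on May 11.
Add 10 hours and 50 minutes leg 1 → 4:45 AM UTC (May 12).
Add 3 hours and 16 minutes layover in Seoul → 8:01 AM UTC.
Add 13 hours 29 minutes leg 2 → 9:30 PM UTC.
Add 1 hour and 12 minutes layover in Adelaide → 10:42 PM UTC.
Add 9 hours 58 minutes leg 3 → 8:40 AM UTC (May 13).
Add 7 hours 20 minutes layover in Cordova Station → 4:00 PM UTC.
Add 14 hours 32 minutes leg 4 → 6:32 AM UTC (May 14).
Marquesas is UTC−9:30, so local arrival = 6:32 AM − 9:30 = 9:02 PM on May 13.

9:02 PM on May 13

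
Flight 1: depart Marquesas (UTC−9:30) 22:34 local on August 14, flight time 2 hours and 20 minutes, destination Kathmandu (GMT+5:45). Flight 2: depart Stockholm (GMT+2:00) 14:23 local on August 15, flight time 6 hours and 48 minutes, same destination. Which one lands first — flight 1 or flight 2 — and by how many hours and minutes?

the first, by 8 hours 47 minutes

Flight 1 in UTC: 22:34 + 9:30 = 08:04 on Aug 15.
+2 hours and 20 minutes → arrive 10:24 UTC on Aug 15.
Flight 2 in UTC: 14:23 − 2:00 = 12:23 on Aug 15.
+6 hours 48 minutes → arrive 19:11 UTC on Aug 15.
Flight 1 lands earlier by 8 hours 47 minutes.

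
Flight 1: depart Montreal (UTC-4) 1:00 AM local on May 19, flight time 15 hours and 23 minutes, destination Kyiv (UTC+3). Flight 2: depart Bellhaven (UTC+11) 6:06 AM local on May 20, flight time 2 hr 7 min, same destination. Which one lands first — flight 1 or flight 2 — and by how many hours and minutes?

the first, by 50 minutes

Flight 1 in UTC: 1:00 AM + 4:00 = 5:00 AM on May 19.
+15 hours 23 minutes → arrive 8:23 PM UTC on May 19.
Flight 2 in UTC: 6:06 AM − 11:00 = 7:06 PM on May 19.
+2 hours and 7 minutes → arrive 9:13 PM UTC on May 19.
Flight 1 lands earlier by 50 minutes.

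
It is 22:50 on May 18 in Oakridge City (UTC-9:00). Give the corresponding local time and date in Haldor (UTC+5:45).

13:35 on May 19

In UTC: 22:50 + 9:00 = 07:50 on May 19.
Haldor is UTC+5:45: 07:50 + 5:45 = 13:35 on May 19.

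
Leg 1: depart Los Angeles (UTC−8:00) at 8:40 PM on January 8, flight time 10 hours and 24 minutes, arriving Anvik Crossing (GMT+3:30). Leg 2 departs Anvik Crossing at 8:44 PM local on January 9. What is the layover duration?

2 hours 10 minutes

Convert departure to UTC: 8:40 PM + 8:00 = 4:40 AM UTC on Jan 9.
Add 10 hours 24 minutes flight time → 3:04 PM UTC.
Anvik Crossing is UTC+3:30, so local arrival = 3:04 PM + 3:30 = 6:34 PM on Jan 9.
Layover = 8:44 PM − 6:34 PM = 2 hours 10 minutes.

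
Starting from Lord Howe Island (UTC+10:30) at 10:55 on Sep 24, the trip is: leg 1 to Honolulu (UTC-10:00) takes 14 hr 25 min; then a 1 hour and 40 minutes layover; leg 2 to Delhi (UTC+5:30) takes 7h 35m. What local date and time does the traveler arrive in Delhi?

Convert departure to UTC: 10:55 − 10:30 = 00:25 UTC on Sep 24.
Add 14 hours 25 minutes leg 1 → 14:50 UTC.
Add 1 hour and 40 minutes layover in Honolulu → 16:30 UTC.
Add 7 hours and 35 minutes leg 2 → 00:05 UTC (Sep 25).
Delhi is UTC+5:30, so local arrival = 00:05 + 5:30 = 05:35 on Sep 25.

05:35 on September 25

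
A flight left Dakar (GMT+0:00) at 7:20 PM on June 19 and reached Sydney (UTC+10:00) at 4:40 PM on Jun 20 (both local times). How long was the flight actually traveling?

11 hours 20 minutes

Departure is already UTC: 7:20 PM on Jun 19.
Arrival in UTC: 4:40 PM − 10:00 = 6:40 AM on Jun 20.
Elapsed = 6:40 AM − 7:20 PM (+1 day) = 11 hours 20 minutes.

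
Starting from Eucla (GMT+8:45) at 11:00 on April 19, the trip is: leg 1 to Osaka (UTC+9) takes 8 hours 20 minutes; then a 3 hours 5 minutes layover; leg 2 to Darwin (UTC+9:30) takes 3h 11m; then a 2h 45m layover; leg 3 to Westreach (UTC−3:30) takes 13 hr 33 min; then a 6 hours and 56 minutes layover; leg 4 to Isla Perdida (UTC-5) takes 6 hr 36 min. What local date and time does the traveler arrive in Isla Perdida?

Convert departure to UTC: 11:00 − 8:45 = 02:15 UTC on Apr 19.
Add 8 hours and 20 minutes leg 1 → 10:35 UTC.
Add 3 hours and 5 minutes layover in Osaka → 13:40 UTC.
Add 3 hours 11 minutes leg 2 → 16:51 UTC.
Add 2 hours 45 minutes layover in Darwin → 19:36 UTC.
Add 13 hours and 33 minutes leg 3 → 09:09 UTC (Apr 20).
Add 6 hours and 56 minutes layover in Westreach → 16:05 UTC.
Add 6 hours 36 minutes leg 4 → 22:41 UTC.
Isla Perdida is UTC−5:00, so local arrival = 22:41 − 5:00 = 17:41 on Apr 20.

17:41 on April 20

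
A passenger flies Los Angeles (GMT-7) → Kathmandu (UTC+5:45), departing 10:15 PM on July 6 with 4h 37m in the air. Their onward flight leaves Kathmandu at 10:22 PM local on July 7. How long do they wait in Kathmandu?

6 hours 45 minutes

Convert departure to UTC: 10:15 PM + 7:00 = 5:15 AM UTC on Jul 7.
Add 4 hours 37 minutes flight time → 9:52 AM UTC.
Kathmandu is UTC+5:45, so local arrival = 9:52 AM + 5:45 = 3:37 PM on Jul 7.
Layover = 10:22 PM − 3:37 PM = 6 hours 45 minutes.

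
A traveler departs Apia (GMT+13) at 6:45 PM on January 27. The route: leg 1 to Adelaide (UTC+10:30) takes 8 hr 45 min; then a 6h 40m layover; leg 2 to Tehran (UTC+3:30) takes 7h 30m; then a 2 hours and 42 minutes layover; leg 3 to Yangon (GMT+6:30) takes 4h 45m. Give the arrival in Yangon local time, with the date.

Convert departure to UTC: 6:45 PM − 13:00 = 5:45 AM UTC on Jan 27.
Add 8 hours and 45 minutes leg 1 → 2:30 PM UTC.
Add 6 hours and 40 minutes layover in Adelaide → 9:10 PM UTC.
Add 7 hours and 30 minutes leg 2 → 4:40 AM UTC (Jan 28).
Add 2 hours and 42 minutes layover in Tehran → 7:22 AM UTC.
Add 4 hours 45 minutes leg 3 → 12:07 PM UTC.
Yangon is UTC+6:30, so local arrival = 12:07 PM + 6:30 = 6:37 PM on Jan 28.

6:37 PM on Jan 28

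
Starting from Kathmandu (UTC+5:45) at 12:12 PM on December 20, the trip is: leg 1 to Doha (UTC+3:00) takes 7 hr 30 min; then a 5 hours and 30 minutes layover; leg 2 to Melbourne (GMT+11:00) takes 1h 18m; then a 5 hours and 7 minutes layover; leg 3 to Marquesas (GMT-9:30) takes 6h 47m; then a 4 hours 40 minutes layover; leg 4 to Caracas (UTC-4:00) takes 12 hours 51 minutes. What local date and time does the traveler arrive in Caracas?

Convert departure to UTC: 12:12 PM − 5:45 = 6:27 AM UTC on Dec 20.
Add 7 hours and 30 minutes leg 1 → 1:57 PM UTC.
Add 5 hours 30 minutes layover in Doha → 7:27 PM UTC.
Add 1 hour and 18 minutes leg 2 → 8:45 PM UTC.
Add 5 hours and 7 minutes layover in Melbourne → 1:52 AM UTC (Dec 21).
Add 6 hours 47 minutes leg 3 → 8:39 AM UTC.
Add 4 hours 40 minutes layover in Marquesas → 1:19 PM UTC.
Add 12 hours 51 minutes leg 4 → 2:10 AM UTC (Dec 22).
Caracas is UTC−4:00, so local arrival = 2:10 AM − 4:00 = 10:10 PM on Dec 21.

10:10 PM on December 21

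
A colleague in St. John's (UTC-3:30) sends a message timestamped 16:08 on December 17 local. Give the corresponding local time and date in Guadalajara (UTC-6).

In UTC: 16:08 + 3:30 = 19:38 on Dec 17.
Guadalajara is UTC−6:00: 19:38 − 6:00 = 13:38 on Dec 17.

13:38 on December 17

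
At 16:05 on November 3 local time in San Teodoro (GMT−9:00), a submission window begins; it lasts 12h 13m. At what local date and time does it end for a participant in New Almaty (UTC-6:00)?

07:18 on November 4

New Almaty is 3:00 ahead of San Teodoro.
After 12 hours 13 minutes it is 04:18 (Nov 4) in San Teodoro.
Shift by the zone difference: 04:18 + 3:00 = 07:18 on Nov 4 in New Almaty.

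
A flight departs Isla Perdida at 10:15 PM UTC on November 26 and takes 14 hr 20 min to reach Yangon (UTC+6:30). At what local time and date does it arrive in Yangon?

7:05 PM on Nov 27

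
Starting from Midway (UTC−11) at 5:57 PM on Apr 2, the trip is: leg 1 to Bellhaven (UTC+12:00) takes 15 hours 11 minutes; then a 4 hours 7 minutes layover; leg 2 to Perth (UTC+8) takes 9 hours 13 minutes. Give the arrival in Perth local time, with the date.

Convert departure to UTC: 5:57 PM + 11:00 = 4:57 AM UTC on Apr 3.
Add 15 hours and 11 minutes leg 1 → 8:08 PM UTC.
Add 4 hours 7 minutes layover in Bellhaven → 12:15 AM UTC (Apr 4).
Add 9 hours 13 minutes leg 2 → 9:28 AM UTC.
Perth is UTC+8:00, so local arrival = 9:28 AM + 8:00 = 5:28 PM on Apr 4.

5:28 PM on Apr 4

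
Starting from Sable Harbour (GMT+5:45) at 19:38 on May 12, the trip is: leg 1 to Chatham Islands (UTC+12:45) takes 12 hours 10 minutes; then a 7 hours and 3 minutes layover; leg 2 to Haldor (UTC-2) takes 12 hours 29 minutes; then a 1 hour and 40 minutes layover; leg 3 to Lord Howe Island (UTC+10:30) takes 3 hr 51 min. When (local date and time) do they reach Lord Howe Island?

13:36 on May 14

Convert departure to UTC: 19:38 − 5:45 = 13:53 UTC on May 12.
Add 12 hours and 10 minutes leg 1 → 02:03 UTC (May 13).
Add 7 hours 3 minutes layover in Chatham Islands → 09:06 UTC.
Add 12 hours and 29 minutes leg 2 → 21:35 UTC.
Add 1 hour and 40 minutes layover in Haldor → 23:15 UTC.
Add 3 hours and 51 minutes leg 3 → 03:06 UTC (May 14).
Lord Howe Island is UTC+10:30, so local arrival = 03:06 + 10:30 = 13:36 on May 14.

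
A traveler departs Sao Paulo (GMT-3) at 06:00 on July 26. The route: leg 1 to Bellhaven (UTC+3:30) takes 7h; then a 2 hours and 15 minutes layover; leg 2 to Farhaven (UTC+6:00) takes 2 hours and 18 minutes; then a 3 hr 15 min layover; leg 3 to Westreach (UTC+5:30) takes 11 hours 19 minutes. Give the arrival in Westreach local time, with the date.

Convert departure to UTC: 06:00 + 3:00 = 09:00 UTC on Jul 26.
Add 7 hours leg 1 → 16:00 UTC.
Add 2 hours and 15 minutes layover in Bellhaven → 18:15 UTC.
Add 2 hours and 18 minutes leg 2 → 20:33 UTC.
Add 3 hours 15 minutes layover in Farhaven → 23:48 UTC.
Add 11 hours 19 minutes leg 3 → 11:07 UTC (Jul 27).
Westreach is UTC+5:30, so local arrival = 11:07 + 5:30 = 16:37 on Jul 27.

16:37 on Jul 27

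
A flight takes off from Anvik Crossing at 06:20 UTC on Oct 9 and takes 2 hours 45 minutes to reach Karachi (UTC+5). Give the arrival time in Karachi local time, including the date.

Departure is given in UTC: 06:20 on Oct 9.
Add 2 hours 45 minutes → 09:05 UTC.
Karachi is UTC+5:00: 09:05 + 5:00 = 14:05 on Oct 9.

14:05 on October 9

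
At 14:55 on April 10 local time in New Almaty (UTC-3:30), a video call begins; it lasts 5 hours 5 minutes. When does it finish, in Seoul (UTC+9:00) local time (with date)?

08:30 on April 11

Convert start to UTC: 14:55 + 3:30 = 18:25 UTC on Apr 10.
Add 5 hours and 5 minutes duration → 23:30 UTC.
Seoul is UTC+9:00, so local end time = 23:30 + 9:00 = 08:30 on Apr 11.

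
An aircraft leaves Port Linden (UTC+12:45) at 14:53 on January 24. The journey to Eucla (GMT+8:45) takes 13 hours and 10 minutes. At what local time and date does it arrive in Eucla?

00:03 on January 25

Convert departure to UTC: 14:53 − 12:45 = 02:08 UTC on Jan 24.
Add 13 hours and 10 minutes travel time → 15:18 UTC.
Eucla is UTC+8:45, so local arrival = 15:18 + 8:45 = 00:03 on Jan 25.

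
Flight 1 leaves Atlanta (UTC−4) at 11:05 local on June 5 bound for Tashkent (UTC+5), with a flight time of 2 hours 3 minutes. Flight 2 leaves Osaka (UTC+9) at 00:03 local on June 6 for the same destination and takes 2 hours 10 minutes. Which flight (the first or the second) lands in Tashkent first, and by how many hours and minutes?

Flight 1 in UTC: 11:05 + 4:00 = 15:05 on Jun 5.
+2 hours 3 minutes → arrive 17:08 UTC on Jun 5.
Flight 2 in UTC: 00:03 − 9:00 = 15:03 on Jun 5.
+2 hours 10 minutes → arrive 17:13 UTC on Jun 5.
Flight 1 lands earlier by 5 minutes.

the first, by 5 minutes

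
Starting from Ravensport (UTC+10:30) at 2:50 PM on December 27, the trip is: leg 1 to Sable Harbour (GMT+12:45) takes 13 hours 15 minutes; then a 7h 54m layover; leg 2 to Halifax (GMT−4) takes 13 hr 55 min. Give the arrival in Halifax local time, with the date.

Convert departure to UTC: 2:50 PM − 10:30 = 4:20 AM UTC on Dec 27.
Add 13 hours 15 minutes leg 1 → 5:35 PM UTC.
Add 7 hours and 54 minutes layover in Sable Harbour → 1:29 AM UTC (Dec 28).
Add 13 hours 55 minutes leg 2 → 3:24 PM UTC.
Halifax is UTC−4:00, so local arrival = 3:24 PM − 4:00 = 11:24 AM on Dec 28.

11:24 AM on December 28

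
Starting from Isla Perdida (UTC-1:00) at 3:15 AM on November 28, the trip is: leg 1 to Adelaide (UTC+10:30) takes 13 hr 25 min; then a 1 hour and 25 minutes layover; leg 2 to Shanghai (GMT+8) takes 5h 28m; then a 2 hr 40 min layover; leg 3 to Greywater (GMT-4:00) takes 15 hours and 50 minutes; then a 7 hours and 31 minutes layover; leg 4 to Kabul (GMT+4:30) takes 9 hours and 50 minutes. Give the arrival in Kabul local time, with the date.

Convert departure to UTC: 3:15 AM + 1:00 = 4:15 AM UTC on Nov 28.
Add 13 hours and 25 minutes leg 1 → 5:40 PM UTC.
Add 1 hour 25 minutes layover in Adelaide → 7:05 PM UTC.
Add 5 hours and 28 minutes leg 2 → 12:33 AM UTC (Nov 29).
Add 2 hours 40 minutes layover in Shanghai → 3:13 AM UTC.
Add 15 hours and 50 minutes leg 3 → 7:03 PM UTC.
Add 7 hours 31 minutes layover in Greywater → 2:34 AM UTC (Nov 30).
Add 9 hours and 50 minutes leg 4 → 12:24 PM UTC.
Kabul is UTC+4:30, so local arrival = 12:24 PM + 4:30 = 4:54 PM on Nov 30.

4:54 PM on November 30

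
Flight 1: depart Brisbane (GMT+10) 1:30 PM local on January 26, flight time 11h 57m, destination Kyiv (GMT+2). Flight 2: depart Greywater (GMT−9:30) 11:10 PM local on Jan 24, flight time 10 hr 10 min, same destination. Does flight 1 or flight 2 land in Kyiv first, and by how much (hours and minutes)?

Flight 1 in UTC: 1:30 PM − 10:00 = 3:30 AM on Jan 26.
+11 hours 57 minutes → arrive 3:27 PM UTC on Jan 26.
Flight 2 in UTC: 11:10 PM + 9:30 = 8:40 AM on Jan 25.
+10 hours 10 minutes → arrive 6:50 PM UTC on Jan 25.
Flight 2 lands earlier by 20 hours 37 minutes.

the second, by 20 hours 37 minutes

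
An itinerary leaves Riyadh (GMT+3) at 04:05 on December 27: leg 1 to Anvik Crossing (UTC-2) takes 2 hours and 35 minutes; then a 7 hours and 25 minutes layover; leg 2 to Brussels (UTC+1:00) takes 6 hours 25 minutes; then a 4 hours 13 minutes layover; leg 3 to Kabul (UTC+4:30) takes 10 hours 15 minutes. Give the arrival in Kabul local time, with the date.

Convert departure to UTC: 04:05 − 3:00 = 01:05 UTC on Dec 27.
Add 2 hours 35 minutes leg 1 → 03:40 UTC.
Add 7 hours 25 minutes layover in Anvik Crossing → 11:05 UTC.
Add 6 hours 25 minutes leg 2 → 17:30 UTC.
Add 4 hours 13 minutes layover in Brussels → 21:43 UTC.
Add 10 hours and 15 minutes leg 3 → 07:58 UTC (Dec 28).
Kabul is UTC+4:30, so local arrival = 07:58 + 4:30 = 12:28 on Dec 28.

12:28 on December 28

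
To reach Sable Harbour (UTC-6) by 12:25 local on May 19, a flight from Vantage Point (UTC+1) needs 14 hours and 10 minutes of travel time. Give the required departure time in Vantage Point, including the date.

Target arrival in UTC: 12:25 + 6:00 = 18:25 on May 19.
Subtract 14 hours 10 minutes → departure 04:15 UTC on May 19.
Vantage Point is UTC+1:00: 04:15 + 1:00 = 05:15 on May 19.

05:15 on May 19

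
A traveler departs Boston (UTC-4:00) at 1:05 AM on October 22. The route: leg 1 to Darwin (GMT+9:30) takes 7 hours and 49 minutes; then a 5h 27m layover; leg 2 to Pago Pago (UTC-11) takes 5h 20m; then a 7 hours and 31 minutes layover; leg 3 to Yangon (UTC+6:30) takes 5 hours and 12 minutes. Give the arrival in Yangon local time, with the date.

6:54 PM on October 23

Convert departure to UTC: 1:05 AM + 4:00 = 5:05 AM UTC on Oct 22.
Add 7 hours and 49 minutes leg 1 → 12:54 PM UTC.
Add 5 hours 27 minutes layover in Darwin → 6:21 PM UTC.
Add 5 hours 20 minutes leg 2 → 11:41 PM UTC.
Add 7 hours 31 minutes layover in Pago Pago → 7:12 AM UTC (Oct 23).
Add 5 hours and 12 minutes leg 3 → 12:24 PM UTC.
Yangon is UTC+6:30, so local arrival = 12:24 PM + 6:30 = 6:54 PM on Oct 23.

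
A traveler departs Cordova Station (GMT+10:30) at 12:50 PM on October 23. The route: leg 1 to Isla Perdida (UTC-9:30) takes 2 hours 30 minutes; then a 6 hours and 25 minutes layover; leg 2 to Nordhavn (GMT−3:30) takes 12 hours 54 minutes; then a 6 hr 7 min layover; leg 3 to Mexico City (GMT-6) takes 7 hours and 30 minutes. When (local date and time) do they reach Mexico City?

Convert departure to UTC: 12:50 PM − 10:30 = 2:20 AM UTC on Oct 23.
Add 2 hours 30 minutes leg 1 → 4:50 AM UTC.
Add 6 hours and 25 minutes layover in Isla Perdida → 11:15 AM UTC.
Add 12 hours and 54 minutes leg 2 → 12:09 AM UTC (Oct 24).
Add 6 hours 7 minutes layover in Nordhavn → 6:16 AM UTC.
Add 7 hours 30 minutes leg 3 → 1:46 PM UTC.
Mexico City is UTC−6:00, so local arrival = 1:46 PM − 6:00 = 7:46 AM on Oct 24.

7:46 AM on Oct 24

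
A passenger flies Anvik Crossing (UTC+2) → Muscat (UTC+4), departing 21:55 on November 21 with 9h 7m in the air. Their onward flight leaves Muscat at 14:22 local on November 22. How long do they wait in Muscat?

5 hours 20 minutes

Convert departure to UTC: 21:55 − 2:00 = 19:55 UTC on Nov 21.
Add 9 hours and 7 minutes flight time → 05:02 UTC (Nov 22).
Muscat is UTC+4:00, so local arrival = 05:02 + 4:00 = 09:02 on Nov 22.
Layover = 14:22 − 09:02 = 5 hours 20 minutes.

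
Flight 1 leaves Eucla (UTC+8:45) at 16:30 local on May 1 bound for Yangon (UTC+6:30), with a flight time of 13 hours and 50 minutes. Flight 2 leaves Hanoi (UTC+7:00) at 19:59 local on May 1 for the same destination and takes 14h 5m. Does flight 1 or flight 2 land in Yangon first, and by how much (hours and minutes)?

the first, by 5 hours 29 minutes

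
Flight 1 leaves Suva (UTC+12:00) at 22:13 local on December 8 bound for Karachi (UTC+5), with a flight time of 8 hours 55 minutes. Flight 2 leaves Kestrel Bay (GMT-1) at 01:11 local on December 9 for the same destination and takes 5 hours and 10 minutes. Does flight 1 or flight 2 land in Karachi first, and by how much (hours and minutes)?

Flight 1 in UTC: 22:13 − 12:00 = 10:13 on Dec 8.
+8 hours 55 minutes → arrive 19:08 UTC on Dec 8.
Flight 2 in UTC: 01:11 + 1:00 = 02:11 on Dec 9.
+5 hours 10 minutes → arrive 07:21 UTC on Dec 9.
Flight 1 lands earlier by 12 hours 13 minutes.

the first, by 12 hours 13 minutes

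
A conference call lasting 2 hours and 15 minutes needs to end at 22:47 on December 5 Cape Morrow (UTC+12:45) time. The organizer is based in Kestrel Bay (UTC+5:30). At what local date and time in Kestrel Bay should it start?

Target end time in UTC: 22:47 − 12:45 = 10:02 on Dec 5.
Subtract 2 hours 15 minutes → start 07:47 UTC on Dec 5.
Kestrel Bay is UTC+5:30: 07:47 + 5:30 = 13:17 on Dec 5.

13:17 on Dec 5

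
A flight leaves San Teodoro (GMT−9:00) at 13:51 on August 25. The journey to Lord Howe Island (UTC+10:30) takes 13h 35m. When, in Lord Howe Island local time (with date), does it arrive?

22:56 on August 26

Lord Howe Island is 19:30 ahead of San Teodoro.
After 13 hours and 35 minutes it is 03:26 (Aug 26) in San Teodoro.
Shift by the zone difference: 03:26 + 19:30 = 22:56 on Aug 26 in Lord Howe Island.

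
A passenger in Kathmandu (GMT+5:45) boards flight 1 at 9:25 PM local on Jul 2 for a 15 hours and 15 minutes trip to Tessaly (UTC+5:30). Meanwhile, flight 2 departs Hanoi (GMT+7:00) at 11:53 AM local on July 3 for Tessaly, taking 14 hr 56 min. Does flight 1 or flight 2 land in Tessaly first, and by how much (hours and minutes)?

Flight 1 in UTC: 9:25 PM − 5:45 = 3:40 PM on Jul 2.
+15 hours 15 minutes → arrive 6:55 AM UTC on Jul 3.
Flight 2 in UTC: 11:53 AM − 7:00 = 4:53 AM on Jul 3.
+14 hours and 56 minutes → arrive 7:49 PM UTC on Jul 3.
Flight 1 lands earlier by 12 hours 54 minutes.

the first, by 12 hours 54 minutes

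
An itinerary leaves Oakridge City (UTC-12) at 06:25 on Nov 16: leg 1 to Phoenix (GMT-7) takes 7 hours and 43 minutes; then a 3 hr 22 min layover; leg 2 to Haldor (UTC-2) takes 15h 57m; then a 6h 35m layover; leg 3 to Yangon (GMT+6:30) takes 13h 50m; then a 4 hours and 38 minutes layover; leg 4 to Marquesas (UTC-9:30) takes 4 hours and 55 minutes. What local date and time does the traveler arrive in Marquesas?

17:55 on November 18

Convert departure to UTC: 06:25 + 12:00 = 18:25 UTC on Nov 16.
Add 7 hours 43 minutes leg 1 → 02:08 UTC (Nov 17).
Add 3 hours 22 minutes layover in Phoenix → 05:30 UTC.
Add 15 hours and 57 minutes leg 2 → 21:27 UTC.
Add 6 hours 35 minutes layover in Haldor → 04:02 UTC (Nov 18).
Add 13 hours and 50 minutes leg 3 → 17:52 UTC.
Add 4 hours 38 minutes layover in Yangon → 22:30 UTC.
Add 4 hours 55 minutes leg 4 → 03:25 UTC (Nov 19).
Marquesas is UTC−9:30, so local arrival = 03:25 − 9:30 = 17:55 on Nov 18.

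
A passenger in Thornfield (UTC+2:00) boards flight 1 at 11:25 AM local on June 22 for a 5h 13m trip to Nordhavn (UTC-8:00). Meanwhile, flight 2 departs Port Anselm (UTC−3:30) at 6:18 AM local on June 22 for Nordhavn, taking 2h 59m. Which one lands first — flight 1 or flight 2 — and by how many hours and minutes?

the second, by 1 hour 51 minutes

Flight 1 in UTC: 11:25 AM − 2:00 = 9:25 AM on Jun 22.
+5 hours 13 minutes → arrive 2:38 PM UTC on Jun 22.
Flight 2 in UTC: 6:18 AM + 3:30 = 9:48 AM on Jun 22.
+2 hours 59 minutes → arrive 12:47 PM UTC on Jun 22.
Flight 2 lands earlier by 1 hour 51 minutes.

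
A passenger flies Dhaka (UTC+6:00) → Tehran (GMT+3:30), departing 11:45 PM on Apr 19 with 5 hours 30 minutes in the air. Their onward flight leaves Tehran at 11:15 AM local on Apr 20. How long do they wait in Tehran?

8 hours 30 minutes

Convert departure to UTC: 11:45 PM − 6:00 = 5:45 PM UTC on Apr 19.
Add 5 hours 30 minutes flight time → 11:15 PM UTC.
Tehran is UTC+3:30, so local arrival = 11:15 PM + 3:30 = 2:45 AM on Apr 20.
Layover = 11:15 AM − 2:45 AM = 8 hours 30 minutes.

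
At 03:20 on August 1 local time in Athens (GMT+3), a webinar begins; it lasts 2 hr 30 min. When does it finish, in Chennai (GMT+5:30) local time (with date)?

08:20 on August 1

Convert start to UTC: 03:20 − 3:00 = 00:20 UTC on Aug 1.
Add 2 hours and 30 minutes duration → 02:50 UTC.
Chennai is UTC+5:30, so local end time = 02:50 + 5:30 = 08:20 on Aug 1.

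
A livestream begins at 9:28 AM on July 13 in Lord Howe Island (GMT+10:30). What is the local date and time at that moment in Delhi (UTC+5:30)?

4:28 AM on July 13

Delhi is 5:00 behind Lord Howe Island.
Shift by the zone difference: 9:28 AM − 5:00 = 4:28 AM on Jul 13 in Delhi.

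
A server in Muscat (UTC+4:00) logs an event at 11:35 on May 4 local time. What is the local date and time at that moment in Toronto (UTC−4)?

03:35 on May 4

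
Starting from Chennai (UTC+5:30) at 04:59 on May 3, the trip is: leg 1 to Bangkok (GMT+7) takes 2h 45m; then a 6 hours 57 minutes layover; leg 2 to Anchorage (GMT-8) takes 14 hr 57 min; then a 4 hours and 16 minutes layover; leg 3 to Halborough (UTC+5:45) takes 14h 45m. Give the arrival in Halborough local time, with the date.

00:54 on May 5

Convert departure to UTC: 04:59 − 5:30 = 23:29 UTC on May 2.
Add 2 hours 45 minutes leg 1 → 02:14 UTC (May 3).
Add 6 hours and 57 minutes layover in Bangkok → 09:11 UTC.
Add 14 hours 57 minutes leg 2 → 00:08 UTC (May 4).
Add 4 hours 16 minutes layover in Anchorage → 04:24 UTC.
Add 14 hours and 45 minutes leg 3 → 19:09 UTC.
Halborough is UTC+5:45, so local arrival = 19:09 + 5:45 = 00:54 on May 5.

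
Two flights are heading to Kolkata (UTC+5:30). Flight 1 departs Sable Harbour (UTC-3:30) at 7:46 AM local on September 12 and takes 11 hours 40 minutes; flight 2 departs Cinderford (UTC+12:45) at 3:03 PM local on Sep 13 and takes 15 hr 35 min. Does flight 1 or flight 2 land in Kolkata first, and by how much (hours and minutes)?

Flight 1 in UTC: 7:46 AM + 3:30 = 11:16 AM on Sep 12.
+11 hours 40 minutes → arrive 10:56 PM UTC on Sep 12.
Flight 2 in UTC: 3:03 PM − 12:45 = 2:18 AM on Sep 13.
+15 hours and 35 minutes → arrive 5:53 PM UTC on Sep 13.
Flight 1 lands earlier by 18 hours 57 minutes.

the first, by 18 hours 57 minutes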